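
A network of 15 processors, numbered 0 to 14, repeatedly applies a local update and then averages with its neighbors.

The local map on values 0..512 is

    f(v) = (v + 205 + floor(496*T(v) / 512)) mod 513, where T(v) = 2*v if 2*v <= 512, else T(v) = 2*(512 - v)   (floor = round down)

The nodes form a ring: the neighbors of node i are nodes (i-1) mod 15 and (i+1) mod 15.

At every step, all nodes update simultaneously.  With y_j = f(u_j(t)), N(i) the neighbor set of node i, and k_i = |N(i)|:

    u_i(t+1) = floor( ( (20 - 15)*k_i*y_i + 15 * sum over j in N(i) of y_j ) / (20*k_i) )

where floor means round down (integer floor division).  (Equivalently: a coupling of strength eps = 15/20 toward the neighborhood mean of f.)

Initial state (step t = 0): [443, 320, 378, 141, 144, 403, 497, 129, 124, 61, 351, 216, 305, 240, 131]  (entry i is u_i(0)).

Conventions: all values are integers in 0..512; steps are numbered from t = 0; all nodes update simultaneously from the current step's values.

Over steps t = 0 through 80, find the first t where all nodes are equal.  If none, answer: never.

Simulating step by step:
t=0: [443, 320, 378, 141, 144, 403, 497, 129, 124, 61, 351, 216, 305, 240, 131]  (not all equal)
t=1: [239, 319, 266, 193, 183, 201, 195, 120, 184, 249, 354, 363, 370, 277, 268]  (not all equal)
t=2: [404, 406, 349, 313, 259, 255, 188, 197, 233, 324, 375, 344, 371, 394, 414]  (not all equal)
t=3: [300, 323, 348, 396, 421, 367, 327, 300, 337, 360, 360, 340, 337, 315, 305]  (not all equal)
t=4: [392, 379, 349, 320, 316, 334, 372, 379, 372, 354, 353, 359, 374, 384, 395]  (not all equal)
t=5: [319, 334, 356, 374, 379, 363, 345, 333, 338, 346, 350, 344, 334, 323, 318]  (not all equal)
t=6: [379, 367, 351, 337, 335, 343, 357, 365, 365, 360, 358, 362, 370, 378, 383]  (not all equal)
t=7: [330, 340, 353, 363, 366, 359, 350, 344, 342, 344, 345, 342, 336, 330, 327]  (not all equal)
t=8: [371, 363, 353, 345, 343, 347, 354, 359, 361, 361, 361, 364, 368, 373, 374]  (not all equal)
t=9: [337, 344, 351, 358, 359, 357, 352, 348, 345, 345, 343, 342, 338, 335, 334]  (not all equal)
t=10: [366, 361, 354, 349, 348, 350, 353, 357, 358, 360, 361, 364, 366, 368, 368]  (not all equal)
t=11: [341, 345, 350, 354, 355, 355, 352, 350, 347, 346, 344, 342, 340, 339, 339]  (not all equal)
t=12: [363, 359, 355, 352, 351, 352, 353, 355, 357, 359, 361, 363, 364, 365, 365]  (not all equal)
t=13: [343, 347, 350, 352, 354, 353, 352, 351, 349, 347, 345, 343, 342, 341, 341]  (not all equal)
t=14: [361, 358, 355, 353, 353, 353, 353, 354, 356, 358, 360, 361, 363, 363, 363]  (not all equal)
t=15: [345, 348, 350, 352, 353, 353, 352, 351, 350, 348, 346, 344, 343, 343, 343]  (not all equal)
t=16: [359, 357, 355, 354, 353, 353, 353, 354, 355, 357, 359, 360, 361, 362, 361]  (not all equal)
t=17: [347, 349, 350, 352, 352, 353, 352, 352, 350, 349, 347, 346, 345, 344, 345]  (not all equal)
t=18: [358, 356, 355, 354, 353, 353, 353, 354, 355, 356, 357, 359, 360, 360, 359]  (not all equal)
t=19: [348, 349, 351, 352, 352, 353, 352, 352, 351, 350, 348, 347, 346, 346, 347]  (not all equal)
t=20: [357, 355, 354, 354, 353, 353, 353, 354, 354, 355, 356, 358, 358, 358, 358]  (not all equal)
t=21: [349, 350, 351, 352, 352, 353, 352, 352, 351, 351, 349, 348, 348, 348, 348]  (not all equal)
t=22: [356, 355, 354, 354, 353, 353, 353, 354, 354, 354, 355, 356, 357, 357, 356]  (not all equal)
t=23: [350, 351, 351, 352, 352, 353, 352, 352, 352, 351, 351, 350, 349, 349, 349]  (not all equal)
t=24: [355, 354, 354, 354, 353, 353, 353, 354, 354, 354, 354, 355, 355, 356, 355]  (not all equal)
t=25: [351, 351, 352, 352, 352, 353, 352, 352, 352, 352, 351, 351, 350, 350, 350]  (not all equal)
t=26: [354, 354, 354, 354, 353, 353, 353, 354, 354, 354, 354, 354, 354, 355, 354]  (not all equal)
t=27: [352, 352, 352, 352, 352, 353, 352, 352, 352, 352, 352, 352, 351, 351, 351]  (not all equal)
t=28: [354, 354, 354, 354, 353, 353, 353, 354, 354, 354, 354, 354, 354, 354, 354]  (not all equal)
t=29: [352, 352, 352, 352, 352, 353, 352, 352, 352, 352, 352, 352, 352, 352, 352]  (not all equal)
t=30: [354, 354, 354, 354, 353, 353, 353, 354, 354, 354, 354, 354, 354, 354, 354]  (not all equal)

Answer: never
Key observation: The state at step 28 reappears at step 30 — the system is in a cycle of period 2 from step 28 on.  No step 0..30 is synchronized, and the cycle repeats forever, so no step up to 80 (or ever) has all nodes equal.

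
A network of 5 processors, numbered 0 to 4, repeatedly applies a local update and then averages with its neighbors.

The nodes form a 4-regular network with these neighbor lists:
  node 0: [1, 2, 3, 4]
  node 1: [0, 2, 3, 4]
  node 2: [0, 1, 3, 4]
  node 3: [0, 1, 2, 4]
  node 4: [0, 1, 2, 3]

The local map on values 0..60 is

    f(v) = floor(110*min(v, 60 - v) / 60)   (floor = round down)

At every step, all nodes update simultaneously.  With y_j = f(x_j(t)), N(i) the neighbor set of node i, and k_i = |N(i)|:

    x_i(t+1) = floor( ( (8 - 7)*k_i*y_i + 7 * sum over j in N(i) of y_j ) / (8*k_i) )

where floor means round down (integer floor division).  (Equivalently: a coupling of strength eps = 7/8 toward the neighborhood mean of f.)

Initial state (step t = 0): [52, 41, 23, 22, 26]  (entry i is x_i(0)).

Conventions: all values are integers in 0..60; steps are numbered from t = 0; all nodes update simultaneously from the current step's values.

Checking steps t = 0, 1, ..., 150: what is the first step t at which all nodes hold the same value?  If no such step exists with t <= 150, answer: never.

Simulating step by step:
t=0: [52, 41, 23, 22, 26]  (not all equal)
t=1: [37, 35, 34, 34, 34]  (not all equal)
t=2: [45, 45, 45, 45, 45]  (all equal)

Answer: 2
Key observation: Synchronization is absorbing here: once all nodes are equal they stay equal, and step 2 is the first all-equal step.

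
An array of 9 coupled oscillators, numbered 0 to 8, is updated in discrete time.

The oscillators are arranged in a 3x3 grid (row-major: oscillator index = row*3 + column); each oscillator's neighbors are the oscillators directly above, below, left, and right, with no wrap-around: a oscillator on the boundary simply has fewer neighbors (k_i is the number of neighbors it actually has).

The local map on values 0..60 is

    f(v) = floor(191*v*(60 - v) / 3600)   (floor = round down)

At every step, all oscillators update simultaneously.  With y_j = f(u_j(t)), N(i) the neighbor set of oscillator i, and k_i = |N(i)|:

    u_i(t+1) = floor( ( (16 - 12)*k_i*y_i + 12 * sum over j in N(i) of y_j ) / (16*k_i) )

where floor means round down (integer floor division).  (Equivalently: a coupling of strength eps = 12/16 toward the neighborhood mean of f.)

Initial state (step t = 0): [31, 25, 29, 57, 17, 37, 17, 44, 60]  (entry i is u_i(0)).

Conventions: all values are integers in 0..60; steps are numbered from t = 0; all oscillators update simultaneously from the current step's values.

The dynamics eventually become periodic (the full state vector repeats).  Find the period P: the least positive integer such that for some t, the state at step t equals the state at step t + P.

Answer: 2
Key observation: The state at step 8, [46, 46, 46, 46, 46, 46, 46, 46, 46], reappears at step 10 — and no state repeats earlier — so the cycle the system enters has period 2.

Derivation:
t=0: [31, 25, 29, 57, 17, 37, 17, 44, 60]
t=1: [32, 44, 45, 33, 35, 32, 26, 28, 30]
t=2: [43, 41, 40, 46, 44, 43, 46, 46, 47]
t=3: [37, 39, 40, 35, 36, 37, 34, 34, 35]
t=4: [44, 43, 43, 45, 45, 44, 46, 45, 45]
t=5: [36, 37, 37, 35, 35, 36, 34, 34, 35]
t=6: [45, 45, 45, 45, 45, 45, 46, 46, 45]
t=7: [35, 35, 35, 34, 34, 35, 34, 34, 34]
t=8: [46, 46, 46, 46, 46, 46, 46, 46, 46]
t=9: [34, 34, 34, 34, 34, 34, 34, 34, 34]
t=10: [46, 46, 46, 46, 46, 46, 46, 46, 46]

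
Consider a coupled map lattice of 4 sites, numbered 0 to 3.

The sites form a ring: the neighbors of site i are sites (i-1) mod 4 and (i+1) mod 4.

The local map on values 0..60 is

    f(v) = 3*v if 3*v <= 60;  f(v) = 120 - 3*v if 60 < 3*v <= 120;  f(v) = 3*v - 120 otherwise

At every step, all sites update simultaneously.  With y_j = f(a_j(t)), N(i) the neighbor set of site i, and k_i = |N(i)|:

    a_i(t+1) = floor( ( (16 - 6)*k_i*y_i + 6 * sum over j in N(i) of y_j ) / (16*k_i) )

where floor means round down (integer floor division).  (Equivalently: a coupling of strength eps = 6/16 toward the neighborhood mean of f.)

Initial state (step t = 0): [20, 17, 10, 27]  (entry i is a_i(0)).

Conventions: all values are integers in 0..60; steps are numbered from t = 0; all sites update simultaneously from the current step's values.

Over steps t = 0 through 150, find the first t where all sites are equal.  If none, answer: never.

Answer: 34
Key observation: Synchronization is absorbing here: once all sites are equal they stay equal, and step 34 is the first all-equal step.

Derivation:
t=0: [20, 17, 10, 27]  (not all equal)
t=1: [54, 48, 35, 41]  (not all equal)
t=2: [31, 25, 14, 12]  (not all equal)
t=3: [32, 41, 41, 35]  (not all equal)
t=4: [18, 6, 5, 14]  (not all equal)
t=5: [45, 24, 20, 39]  (not all equal)
t=6: [18, 44, 47, 15]  (not all equal)
t=7: [44, 21, 23, 42]  (not all equal)
t=8: [19, 47, 43, 15]  (not all equal)
t=9: [48, 25, 18, 40]  (not all equal)
t=10: [23, 42, 42, 14]  (not all equal)
t=11: [40, 14, 12, 36]  (not all equal)
t=12: [10, 33, 32, 14]  (not all equal)
t=13: [30, 23, 26, 36]  (not all equal)
t=14: [30, 45, 38, 21]  (not all equal)
t=15: [32, 16, 17, 42]  (not all equal)
t=16: [25, 44, 42, 17]  (not all equal)
t=17: [39, 17, 15, 41]  (not all equal)
t=18: [12, 40, 38, 10]  (not all equal)
t=19: [28, 7, 9, 26]  (not all equal)
t=20: [34, 24, 28, 38]  (not all equal)
t=21: [21, 40, 32, 13]  (not all equal)
t=22: [42, 15, 22, 39]  (not all equal)
t=23: [12, 39, 42, 13]  (not all equal)
t=24: [30, 9, 11, 32]  (not all equal)
t=25: [28, 28, 30, 26]  (not all equal)
t=26: [37, 34, 33, 38]  (not all equal)
t=27: [10, 16, 17, 9]  (not all equal)
t=28: [32, 45, 45, 32]  (not all equal)
t=29: [22, 16, 16, 22]  (not all equal)
t=30: [52, 49, 49, 52]  (not all equal)
t=31: [34, 28, 28, 34]  (not all equal)
t=32: [21, 32, 32, 21]  (not all equal)
t=33: [50, 30, 30, 50]  (not all equal)
t=34: [30, 30, 30, 30]  (all equal)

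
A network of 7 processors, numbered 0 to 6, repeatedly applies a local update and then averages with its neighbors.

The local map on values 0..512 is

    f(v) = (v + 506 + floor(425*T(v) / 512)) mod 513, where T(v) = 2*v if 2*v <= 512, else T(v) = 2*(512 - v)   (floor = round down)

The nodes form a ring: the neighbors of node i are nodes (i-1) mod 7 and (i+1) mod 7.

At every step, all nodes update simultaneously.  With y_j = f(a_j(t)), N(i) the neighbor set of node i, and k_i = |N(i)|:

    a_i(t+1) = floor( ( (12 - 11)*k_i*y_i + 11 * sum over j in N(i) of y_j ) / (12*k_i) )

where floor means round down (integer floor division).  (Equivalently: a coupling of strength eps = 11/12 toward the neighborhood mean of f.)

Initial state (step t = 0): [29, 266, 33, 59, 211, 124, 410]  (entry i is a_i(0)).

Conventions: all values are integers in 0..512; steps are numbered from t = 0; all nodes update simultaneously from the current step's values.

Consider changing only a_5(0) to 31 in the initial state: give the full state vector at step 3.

Simulating step by step:
t=0: [29, 266, 33, 59, 211, 31, 410]
t=1: [103, 81, 145, 67, 106, 52, 71]
t=2: [200, 312, 205, 313, 161, 219, 197]
t=3: [59, 27, 115, 214, 119, 199, 34]

Answer: [59, 27, 115, 214, 119, 199, 34]
Key observation: This trace re-runs the system from the modified initial state.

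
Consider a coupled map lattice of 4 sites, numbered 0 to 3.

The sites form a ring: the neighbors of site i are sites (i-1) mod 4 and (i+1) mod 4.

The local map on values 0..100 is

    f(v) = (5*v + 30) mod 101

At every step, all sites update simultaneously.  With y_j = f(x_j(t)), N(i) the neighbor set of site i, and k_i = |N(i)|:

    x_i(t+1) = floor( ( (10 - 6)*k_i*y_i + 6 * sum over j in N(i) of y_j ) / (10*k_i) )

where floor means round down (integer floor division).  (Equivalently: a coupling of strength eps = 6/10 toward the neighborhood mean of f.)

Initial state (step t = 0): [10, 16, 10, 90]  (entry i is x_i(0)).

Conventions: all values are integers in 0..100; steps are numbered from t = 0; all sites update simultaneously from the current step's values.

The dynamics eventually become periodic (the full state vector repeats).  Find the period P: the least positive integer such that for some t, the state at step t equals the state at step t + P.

Answer: 6
Key observation: The state at step 23, [31, 46, 31, 37], reappears at step 29 — and no state repeats earlier — so the cycle the system enters has period 6.

Derivation:
t=0: [10, 16, 10, 90]
t=1: [57, 51, 57, 78]
t=2: [34, 40, 34, 13]
t=3: [76, 70, 76, 97]
t=4: [28, 34, 28, 7]
t=5: [76, 81, 76, 67]
t=6: [30, 16, 30, 28]
t=7: [55, 51, 55, 75]
t=8: [26, 34, 26, 1]
t=9: [63, 75, 63, 49]
t=10: [39, 25, 39, 54]
t=11: [54, 35, 54, 53]
t=12: [68, 60, 68, 96]
t=13: [36, 51, 36, 42]
t=14: [39, 38, 39, 20]
t=15: [23, 21, 23, 25]
t=16: [44, 40, 44, 48]
t=17: [48, 40, 48, 56]
t=18: [37, 52, 37, 43]
t=19: [44, 43, 44, 25]
t=20: [48, 46, 48, 50]
t=21: [68, 64, 68, 72]
t=22: [67, 59, 67, 75]
t=23: [31, 46, 31, 37]
t=24: [54, 73, 54, 55]
t=25: [67, 95, 67, 59]
t=26: [31, 37, 31, 46]
t=27: [54, 55, 54, 73]
t=28: [67, 59, 67, 95]
t=29: [31, 46, 31, 37]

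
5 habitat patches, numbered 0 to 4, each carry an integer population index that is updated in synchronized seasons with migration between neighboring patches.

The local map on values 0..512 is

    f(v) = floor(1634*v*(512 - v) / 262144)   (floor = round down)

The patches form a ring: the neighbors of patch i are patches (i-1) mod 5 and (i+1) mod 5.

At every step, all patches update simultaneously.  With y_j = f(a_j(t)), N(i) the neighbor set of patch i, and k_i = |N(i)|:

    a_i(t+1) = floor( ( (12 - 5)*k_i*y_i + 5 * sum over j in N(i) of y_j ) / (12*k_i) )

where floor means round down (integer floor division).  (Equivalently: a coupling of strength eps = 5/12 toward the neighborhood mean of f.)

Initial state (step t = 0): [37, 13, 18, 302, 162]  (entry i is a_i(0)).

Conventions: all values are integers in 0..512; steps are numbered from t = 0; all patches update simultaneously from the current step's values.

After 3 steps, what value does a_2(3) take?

Answer: a_2(3) = 387

Derivation:
t=0: [37, 13, 18, 302, 162]
t=1: [145, 57, 122, 315, 310]
t=2: [307, 224, 286, 368, 376]
t=3: [378, 399, 387, 342, 335]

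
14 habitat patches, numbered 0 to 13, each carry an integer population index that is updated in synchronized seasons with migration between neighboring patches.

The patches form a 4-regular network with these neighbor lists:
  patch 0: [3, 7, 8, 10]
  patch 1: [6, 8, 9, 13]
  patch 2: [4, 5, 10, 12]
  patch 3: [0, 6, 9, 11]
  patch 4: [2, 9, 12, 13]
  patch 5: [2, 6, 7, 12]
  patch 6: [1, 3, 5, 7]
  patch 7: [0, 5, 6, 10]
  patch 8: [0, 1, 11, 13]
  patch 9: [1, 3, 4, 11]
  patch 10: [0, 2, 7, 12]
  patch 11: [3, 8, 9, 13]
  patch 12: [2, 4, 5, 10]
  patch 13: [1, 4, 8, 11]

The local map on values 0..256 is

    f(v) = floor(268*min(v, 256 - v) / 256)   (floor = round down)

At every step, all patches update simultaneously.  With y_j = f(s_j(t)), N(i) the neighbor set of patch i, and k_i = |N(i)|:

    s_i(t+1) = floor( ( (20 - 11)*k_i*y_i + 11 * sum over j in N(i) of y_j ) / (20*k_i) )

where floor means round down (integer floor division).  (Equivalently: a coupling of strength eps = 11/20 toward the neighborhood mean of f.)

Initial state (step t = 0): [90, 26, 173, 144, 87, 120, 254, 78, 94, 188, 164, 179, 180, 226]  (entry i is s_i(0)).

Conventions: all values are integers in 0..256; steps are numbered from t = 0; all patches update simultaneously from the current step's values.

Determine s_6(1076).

Answer: s_6(1076) = 130
Key observation: The state at step 18, [130, 130, 131, 130, 130, 131, 130, 131, 130, 130, 131, 130, 131, 130], reappears at step 20: the system is in a cycle of period 2 from step 18 on.  Therefore the state at step 1076 equals the state at step 18 + ((1076 - 18) mod 2) = 18, which is [130, 130, 131, 130, 130, 131, 130, 131, 130, 130, 131, 130, 131, 130].

Derivation:
t=0: [90, 26, 173, 144, 87, 120, 254, 78, 94, 188, 164, 179, 180, 226]
t=1: [96, 39, 92, 86, 77, 90, 49, 80, 76, 75, 89, 79, 90, 54]
t=2: [92, 54, 92, 83, 80, 86, 65, 83, 73, 75, 93, 78, 92, 63]
t=3: [90, 64, 93, 83, 83, 88, 74, 86, 75, 77, 95, 78, 93, 69]
t=4: [90, 72, 95, 84, 86, 91, 80, 90, 78, 80, 96, 79, 95, 75]
t=5: [92, 78, 97, 86, 89, 94, 85, 93, 81, 83, 98, 82, 97, 80]
t=6: [94, 83, 99, 89, 92, 97, 89, 96, 85, 86, 100, 85, 99, 84]
t=7: [97, 87, 101, 92, 95, 100, 94, 99, 88, 90, 102, 88, 101, 88]
t=8: [100, 92, 104, 96, 99, 103, 98, 102, 93, 94, 104, 92, 104, 92]
t=9: [103, 97, 107, 100, 102, 106, 102, 105, 97, 98, 107, 96, 107, 97]
t=10: [106, 101, 110, 103, 106, 109, 106, 108, 101, 102, 110, 101, 110, 101]
t=11: [110, 105, 114, 107, 110, 113, 109, 112, 105, 106, 114, 105, 114, 105]
t=12: [114, 109, 118, 112, 114, 117, 114, 116, 109, 110, 118, 109, 118, 109]
t=13: [118, 114, 122, 116, 118, 121, 118, 120, 114, 115, 122, 114, 122, 114]
t=14: [123, 119, 126, 121, 123, 125, 122, 124, 119, 120, 126, 119, 126, 119]
t=15: [127, 124, 130, 126, 127, 129, 127, 129, 124, 125, 130, 124, 130, 124]
t=16: [131, 129, 131, 130, 131, 131, 131, 131, 129, 130, 131, 129, 131, 129]
t=17: [130, 131, 130, 130, 130, 130, 130, 130, 131, 131, 130, 131, 130, 131]
t=18: [130, 130, 131, 130, 130, 131, 130, 131, 130, 130, 131, 130, 131, 130]
t=19: [130, 131, 130, 131, 130, 130, 130, 130, 131, 131, 130, 131, 130, 131]
t=20: [130, 130, 131, 130, 130, 131, 130, 131, 130, 130, 131, 130, 131, 130]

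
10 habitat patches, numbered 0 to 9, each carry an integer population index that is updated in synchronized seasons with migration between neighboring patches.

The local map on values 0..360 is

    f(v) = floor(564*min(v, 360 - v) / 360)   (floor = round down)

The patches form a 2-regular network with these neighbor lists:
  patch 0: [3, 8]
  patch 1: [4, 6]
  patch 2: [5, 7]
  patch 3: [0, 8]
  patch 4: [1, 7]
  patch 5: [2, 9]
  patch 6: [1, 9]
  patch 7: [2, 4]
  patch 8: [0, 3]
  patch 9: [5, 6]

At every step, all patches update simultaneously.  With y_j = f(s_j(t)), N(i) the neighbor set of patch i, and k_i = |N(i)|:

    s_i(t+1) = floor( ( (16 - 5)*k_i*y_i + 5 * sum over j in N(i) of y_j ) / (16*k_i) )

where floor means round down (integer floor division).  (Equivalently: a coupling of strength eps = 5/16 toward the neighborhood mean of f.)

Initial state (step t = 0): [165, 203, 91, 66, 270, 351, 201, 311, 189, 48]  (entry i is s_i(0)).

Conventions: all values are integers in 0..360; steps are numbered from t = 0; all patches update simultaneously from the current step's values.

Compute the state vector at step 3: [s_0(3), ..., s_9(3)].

Answer: [245, 235, 227, 226, 235, 173, 240, 251, 247, 215]

Derivation:
t=0: [165, 203, 91, 66, 270, 351, 201, 311, 189, 48]
t=1: [235, 229, 111, 152, 147, 43, 221, 96, 239, 92]
t=2: [200, 210, 152, 223, 213, 95, 203, 166, 197, 143]
t=3: [245, 235, 227, 226, 235, 173, 240, 251, 247, 215]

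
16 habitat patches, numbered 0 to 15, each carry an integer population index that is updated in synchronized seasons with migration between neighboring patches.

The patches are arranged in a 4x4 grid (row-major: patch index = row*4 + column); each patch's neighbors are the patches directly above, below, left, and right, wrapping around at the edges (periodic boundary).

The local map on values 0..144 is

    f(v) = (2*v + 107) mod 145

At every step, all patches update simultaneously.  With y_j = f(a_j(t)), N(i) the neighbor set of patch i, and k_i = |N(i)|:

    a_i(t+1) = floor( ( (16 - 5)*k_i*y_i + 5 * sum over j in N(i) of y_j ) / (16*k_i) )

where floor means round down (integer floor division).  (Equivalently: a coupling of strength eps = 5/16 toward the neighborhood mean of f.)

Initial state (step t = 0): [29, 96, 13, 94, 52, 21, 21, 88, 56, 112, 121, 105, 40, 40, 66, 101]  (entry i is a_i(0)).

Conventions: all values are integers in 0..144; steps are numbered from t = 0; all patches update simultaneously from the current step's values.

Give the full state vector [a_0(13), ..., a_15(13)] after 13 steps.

Simulating step by step:
t=0: [29, 96, 13, 94, 52, 21, 21, 88, 56, 112, 121, 105, 40, 40, 66, 101]
t=1: [23, 21, 100, 27, 63, 12, 28, 102, 64, 42, 53, 41, 40, 43, 84, 26]
t=2: [17, 18, 24, 15, 80, 102, 30, 27, 79, 57, 65, 45, 41, 50, 100, 27]
t=3: [131, 116, 31, 108, 107, 42, 25, 37, 105, 75, 76, 54, 56, 64, 25, 30]
t=4: [68, 52, 24, 35, 36, 47, 25, 36, 40, 98, 94, 63, 67, 81, 27, 29]
t=5: [85, 67, 16, 34, 41, 48, 16, 36, 46, 26, 13, 68, 88, 100, 23, 31]
t=6: [114, 93, 116, 46, 51, 62, 124, 47, 60, 30, 111, 86, 112, 31, 29, 37]
t=7: [43, 18, 44, 51, 65, 71, 62, 63, 76, 33, 45, 108, 42, 23, 25, 44]
t=8: [59, 114, 58, 62, 90, 98, 82, 81, 93, 40, 48, 46, 48, 23, 20, 46]
t=9: [80, 44, 73, 85, 114, 36, 107, 117, 25, 35, 57, 55, 51, 16, 16, 52]
t=10: [106, 65, 101, 117, 48, 35, 42, 56, 24, 42, 73, 65, 70, 117, 125, 77]
t=11: [43, 73, 33, 53, 51, 40, 49, 70, 30, 47, 93, 87, 86, 59, 69, 104]
t=12: [62, 89, 45, 62, 60, 51, 54, 95, 45, 49, 29, 105, 105, 86, 79, 51]
t=13: [85, 122, 68, 75, 72, 71, 59, 25, 51, 62, 35, 29, 44, 119, 103, 64]

Answer: [85, 122, 68, 75, 72, 71, 59, 25, 51, 62, 35, 29, 44, 119, 103, 64]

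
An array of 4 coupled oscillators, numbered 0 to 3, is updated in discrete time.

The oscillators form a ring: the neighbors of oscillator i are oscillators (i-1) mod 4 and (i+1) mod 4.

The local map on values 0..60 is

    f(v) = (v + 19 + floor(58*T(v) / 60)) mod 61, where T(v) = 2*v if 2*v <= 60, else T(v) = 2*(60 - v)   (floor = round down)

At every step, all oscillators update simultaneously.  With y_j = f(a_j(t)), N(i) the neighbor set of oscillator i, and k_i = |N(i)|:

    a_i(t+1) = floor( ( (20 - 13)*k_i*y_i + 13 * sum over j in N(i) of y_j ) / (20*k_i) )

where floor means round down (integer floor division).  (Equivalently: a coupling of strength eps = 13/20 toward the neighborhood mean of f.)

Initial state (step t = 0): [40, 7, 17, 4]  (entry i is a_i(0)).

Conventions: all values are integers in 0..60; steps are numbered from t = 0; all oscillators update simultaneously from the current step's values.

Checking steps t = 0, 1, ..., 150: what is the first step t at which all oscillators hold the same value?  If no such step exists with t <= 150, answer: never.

Simulating step by step:
t=0: [40, 7, 17, 4]  (not all equal)
t=1: [35, 27, 24, 24]  (not all equal)
t=2: [35, 35, 30, 32]  (not all equal)
t=3: [41, 42, 43, 43]  (not all equal)
t=4: [34, 34, 33, 33]  (not all equal)
t=5: [42, 42, 42, 42]  (all equal)

Answer: 5
Key observation: Synchronization is absorbing here: once all oscillators are equal they stay equal, and step 5 is the first all-equal step.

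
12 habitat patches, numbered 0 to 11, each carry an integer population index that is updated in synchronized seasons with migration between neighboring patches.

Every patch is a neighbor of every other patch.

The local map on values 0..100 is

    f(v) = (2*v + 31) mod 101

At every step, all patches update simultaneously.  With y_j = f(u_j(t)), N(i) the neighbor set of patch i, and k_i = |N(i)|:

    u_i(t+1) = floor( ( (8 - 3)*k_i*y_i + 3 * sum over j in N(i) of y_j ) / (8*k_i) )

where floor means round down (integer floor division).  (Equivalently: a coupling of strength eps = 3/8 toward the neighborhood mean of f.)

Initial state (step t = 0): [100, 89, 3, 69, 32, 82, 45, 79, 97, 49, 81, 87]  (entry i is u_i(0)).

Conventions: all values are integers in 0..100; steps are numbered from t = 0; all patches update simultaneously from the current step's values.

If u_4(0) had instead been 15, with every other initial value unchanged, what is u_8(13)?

Simulating step by step:
t=0: [100, 89, 3, 69, 15, 82, 45, 79, 97, 49, 81, 87]
t=1: [35, 22, 40, 58, 54, 74, 30, 70, 32, 35, 73, 20]
t=2: [22, 66, 28, 49, 44, 68, 75, 63, 78, 22, 67, 64]
t=3: [70, 62, 77, 42, 36, 64, 73, 58, 76, 70, 63, 60]
t=4: [63, 54, 72, 30, 23, 56, 67, 49, 71, 63, 55, 52]
t=5: [56, 45, 66, 76, 68, 47, 60, 39, 65, 56, 46, 43]
t=6: [41, 28, 53, 65, 55, 31, 46, 21, 52, 41, 29, 26]
t=7: [28, 73, 43, 57, 45, 76, 34, 64, 41, 28, 74, 70]
t=8: [76, 69, 34, 50, 36, 73, 83, 59, 31, 76, 70, 66]
t=9: [76, 67, 86, 45, 28, 72, 84, 55, 82, 76, 68, 64]
t=10: [74, 63, 26, 37, 77, 69, 84, 49, 81, 74, 65, 60]
t=11: [72, 59, 75, 28, 76, 66, 84, 43, 80, 72, 62, 56]
t=12: [71, 55, 74, 78, 75, 64, 85, 36, 80, 71, 59, 52]
t=13: [68, 49, 72, 76, 73, 60, 85, 27, 79, 68, 54, 46]

Answer: u_8(13) = 79
Key observation: This trace re-runs the system from the modified initial state.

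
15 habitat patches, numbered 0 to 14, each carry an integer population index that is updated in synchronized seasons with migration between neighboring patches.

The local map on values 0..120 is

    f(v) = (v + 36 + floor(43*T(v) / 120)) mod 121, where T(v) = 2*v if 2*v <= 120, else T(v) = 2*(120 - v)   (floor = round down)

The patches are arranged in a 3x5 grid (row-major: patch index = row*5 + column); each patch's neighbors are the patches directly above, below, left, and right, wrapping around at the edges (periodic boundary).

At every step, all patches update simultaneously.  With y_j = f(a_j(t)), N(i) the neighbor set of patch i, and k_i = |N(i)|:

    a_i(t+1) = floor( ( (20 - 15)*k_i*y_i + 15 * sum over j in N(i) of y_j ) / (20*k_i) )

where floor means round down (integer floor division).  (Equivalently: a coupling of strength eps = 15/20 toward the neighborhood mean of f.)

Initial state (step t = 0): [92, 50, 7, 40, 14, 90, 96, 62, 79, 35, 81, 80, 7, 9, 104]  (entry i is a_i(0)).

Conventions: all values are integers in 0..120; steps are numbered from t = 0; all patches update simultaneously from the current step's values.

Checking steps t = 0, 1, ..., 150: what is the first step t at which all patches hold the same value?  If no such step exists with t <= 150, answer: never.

Simulating step by step:
t=0: [92, 50, 7, 40, 14, 90, 96, 62, 79, 35, 81, 80, 7, 9, 104]  (not all equal)
t=1: [27, 23, 43, 60, 63, 39, 19, 32, 56, 50, 25, 24, 38, 51, 50]  (not all equal)
t=2: [71, 81, 80, 30, 23, 68, 81, 76, 23, 24, 68, 79, 77, 24, 18]  (not all equal)
t=3: [31, 22, 34, 68, 65, 31, 22, 32, 68, 63, 29, 22, 32, 66, 63]  (not all equal)
t=4: [72, 79, 74, 33, 31, 71, 79, 74, 32, 31, 71, 78, 74, 32, 30]  (not all equal)
t=5: [34, 22, 34, 77, 76, 34, 22, 34, 77, 76, 33, 22, 34, 76, 75]  (not all equal)
t=6: [76, 80, 76, 35, 35, 76, 80, 76, 35, 35, 76, 80, 76, 35, 35]  (not all equal)
t=7: [36, 22, 36, 82, 82, 36, 22, 36, 82, 82, 36, 22, 36, 82, 82]  (not all equal)
t=8: [78, 82, 78, 37, 37, 78, 82, 78, 37, 37, 78, 82, 78, 37, 37]  (not all equal)
t=9: [37, 23, 37, 84, 84, 37, 23, 37, 84, 84, 37, 23, 37, 84, 84]  (not all equal)
t=10: [80, 84, 80, 38, 38, 80, 84, 80, 38, 38, 80, 84, 80, 38, 38]  (not all equal)
t=11: [37, 23, 37, 86, 86, 37, 23, 37, 86, 86, 37, 23, 37, 86, 86]  (not all equal)
t=12: [80, 84, 80, 38, 38, 80, 84, 80, 38, 38, 80, 84, 80, 38, 38]  (not all equal)

Answer: never
Key observation: The state at step 10 reappears at step 12 — the system is in a cycle of period 2 from step 10 on.  No step 0..12 is synchronized, and the cycle repeats forever, so no step up to 150 (or ever) has all patches equal.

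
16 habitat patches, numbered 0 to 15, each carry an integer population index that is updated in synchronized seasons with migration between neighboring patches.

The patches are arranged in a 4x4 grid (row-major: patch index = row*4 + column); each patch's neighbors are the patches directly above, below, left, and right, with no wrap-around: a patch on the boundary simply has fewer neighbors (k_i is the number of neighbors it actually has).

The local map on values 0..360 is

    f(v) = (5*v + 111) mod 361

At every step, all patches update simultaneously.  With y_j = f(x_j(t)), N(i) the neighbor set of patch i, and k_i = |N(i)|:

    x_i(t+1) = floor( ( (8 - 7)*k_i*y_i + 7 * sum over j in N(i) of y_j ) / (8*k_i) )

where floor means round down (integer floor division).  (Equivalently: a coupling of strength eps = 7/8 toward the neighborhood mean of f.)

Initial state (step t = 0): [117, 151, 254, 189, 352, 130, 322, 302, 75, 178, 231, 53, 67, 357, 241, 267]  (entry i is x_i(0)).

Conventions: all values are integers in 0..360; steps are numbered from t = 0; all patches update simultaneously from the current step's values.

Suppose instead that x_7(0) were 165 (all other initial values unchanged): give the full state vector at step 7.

Simulating step by step:
t=0: [117, 151, 254, 189, 352, 130, 322, 165, 75, 178, 231, 53, 67, 357, 241, 267]
t=1: [133, 214, 257, 265, 153, 172, 195, 209, 141, 130, 198, 118, 105, 185, 109, 108]
t=2: [117, 191, 171, 213, 135, 95, 143, 212, 148, 152, 150, 153, 212, 216, 218, 314]
t=3: [220, 277, 188, 156, 208, 172, 165, 113, 103, 150, 132, 154, 114, 117, 155, 148]
t=4: [68, 212, 168, 302, 195, 134, 232, 197, 186, 213, 154, 163, 302, 223, 170, 157]
t=5: [51, 121, 160, 128, 136, 88, 124, 167, 119, 160, 178, 126, 224, 166, 168, 215]
t=6: [186, 156, 138, 184, 166, 159, 194, 44, 161, 249, 132, 179, 265, 192, 203, 121]
t=7: [209, 190, 254, 218, 230, 246, 185, 319, 270, 203, 215, 249, 281, 238, 225, 187]

Answer: [209, 190, 254, 218, 230, 246, 185, 319, 270, 203, 215, 249, 281, 238, 225, 187]
Key observation: This trace re-runs the system from the modified initial state.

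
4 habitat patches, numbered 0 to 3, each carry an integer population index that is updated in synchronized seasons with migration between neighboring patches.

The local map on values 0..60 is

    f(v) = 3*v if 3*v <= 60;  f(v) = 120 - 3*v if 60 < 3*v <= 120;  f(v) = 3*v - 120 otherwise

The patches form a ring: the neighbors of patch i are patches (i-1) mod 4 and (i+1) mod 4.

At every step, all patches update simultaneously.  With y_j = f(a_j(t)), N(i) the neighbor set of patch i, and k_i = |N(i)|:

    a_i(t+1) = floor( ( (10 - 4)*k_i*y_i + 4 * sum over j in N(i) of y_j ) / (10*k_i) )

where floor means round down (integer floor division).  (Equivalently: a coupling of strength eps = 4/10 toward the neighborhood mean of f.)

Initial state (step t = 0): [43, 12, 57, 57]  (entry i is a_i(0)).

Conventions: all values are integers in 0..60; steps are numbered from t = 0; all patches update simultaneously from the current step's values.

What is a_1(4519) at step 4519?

Answer: a_1(4519) = 30
Key observation: The state at step 20, [30, 30, 30, 30], reappears at step 21: the system is in a cycle of period 1 from step 20 on.  Therefore the state at step 4519 equals the state at step 20 + ((4519 - 20) mod 1) = 20, which is [30, 30, 30, 30].

Derivation:
t=0: [43, 12, 57, 57]
t=1: [22, 33, 48, 42]
t=2: [37, 28, 19, 19]
t=3: [24, 34, 52, 47]
t=4: [36, 27, 29, 29]
t=5: [21, 32, 34, 28]
t=6: [46, 29, 22, 36]
t=7: [19, 34, 41, 21]
t=8: [49, 22, 16, 46]
t=9: [30, 47, 43, 25]
t=10: [31, 20, 18, 34]
t=11: [31, 52, 48, 27]
t=12: [31, 31, 29, 33]
t=13: [25, 28, 29, 24]
t=14: [43, 37, 36, 44]
t=15: [9, 9, 11, 11]
t=16: [28, 28, 31, 31]
t=17: [34, 34, 28, 28]
t=18: [21, 21, 32, 32]
t=19: [50, 50, 30, 30]
t=20: [30, 30, 30, 30]
t=21: [30, 30, 30, 30]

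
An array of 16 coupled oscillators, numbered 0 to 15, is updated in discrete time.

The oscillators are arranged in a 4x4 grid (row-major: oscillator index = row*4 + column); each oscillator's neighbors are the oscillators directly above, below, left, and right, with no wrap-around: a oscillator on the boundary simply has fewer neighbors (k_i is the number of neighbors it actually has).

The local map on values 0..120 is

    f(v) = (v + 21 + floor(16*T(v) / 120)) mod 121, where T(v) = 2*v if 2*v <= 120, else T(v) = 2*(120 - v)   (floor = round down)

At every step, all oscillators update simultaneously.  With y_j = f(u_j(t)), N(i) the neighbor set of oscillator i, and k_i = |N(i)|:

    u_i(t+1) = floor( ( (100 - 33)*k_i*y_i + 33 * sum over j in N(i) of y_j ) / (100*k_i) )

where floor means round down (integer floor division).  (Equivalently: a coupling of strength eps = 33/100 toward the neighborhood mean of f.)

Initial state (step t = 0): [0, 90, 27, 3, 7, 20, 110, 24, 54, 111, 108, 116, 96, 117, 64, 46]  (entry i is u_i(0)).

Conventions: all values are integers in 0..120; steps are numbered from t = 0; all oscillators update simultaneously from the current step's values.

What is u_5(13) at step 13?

Simulating step by step:
t=0: [0, 90, 27, 3, 7, 20, 110, 24, 54, 111, 108, 116, 96, 117, 64, 46]
t=1: [38, 93, 53, 33, 36, 45, 21, 40, 64, 22, 19, 26, 18, 23, 78, 72]
t=2: [57, 25, 70, 67, 71, 65, 54, 65, 83, 54, 51, 59, 53, 55, 95, 97]
t=3: [88, 67, 96, 102, 104, 94, 91, 98, 106, 91, 79, 84, 92, 79, 20, 17]
t=4: [96, 81, 26, 4, 19, 28, 89, 28, 33, 98, 106, 93, 100, 105, 59, 54]
t=5: [27, 87, 63, 35, 43, 60, 93, 53, 47, 13, 23, 16, 15, 17, 75, 75]
t=6: [68, 105, 86, 74, 75, 83, 27, 70, 70, 46, 48, 54, 46, 48, 94, 96]
t=7: [87, 42, 96, 107, 107, 96, 71, 97, 98, 84, 72, 80, 83, 71, 18, 16]
t=8: [91, 62, 22, 7, 20, 26, 79, 26, 28, 94, 101, 90, 93, 100, 56, 52]
t=9: [103, 89, 58, 36, 55, 56, 86, 63, 42, 9, 30, 95, 10, 13, 71, 92]
t=10: [39, 100, 95, 76, 79, 90, 106, 86, 66, 42, 60, 31, 40, 43, 94, 97]
t=11: [65, 24, 14, 91, 105, 96, 33, 97, 95, 81, 76, 63, 76, 66, 19, 11]
t=12: [76, 49, 50, 86, 17, 20, 53, 32, 25, 92, 98, 82, 89, 96, 56, 46]
t=13: [92, 81, 87, 101, 50, 58, 74, 75, 65, 88, 36, 91, 87, 37, 70, 86]

Answer: u_5(13) = 58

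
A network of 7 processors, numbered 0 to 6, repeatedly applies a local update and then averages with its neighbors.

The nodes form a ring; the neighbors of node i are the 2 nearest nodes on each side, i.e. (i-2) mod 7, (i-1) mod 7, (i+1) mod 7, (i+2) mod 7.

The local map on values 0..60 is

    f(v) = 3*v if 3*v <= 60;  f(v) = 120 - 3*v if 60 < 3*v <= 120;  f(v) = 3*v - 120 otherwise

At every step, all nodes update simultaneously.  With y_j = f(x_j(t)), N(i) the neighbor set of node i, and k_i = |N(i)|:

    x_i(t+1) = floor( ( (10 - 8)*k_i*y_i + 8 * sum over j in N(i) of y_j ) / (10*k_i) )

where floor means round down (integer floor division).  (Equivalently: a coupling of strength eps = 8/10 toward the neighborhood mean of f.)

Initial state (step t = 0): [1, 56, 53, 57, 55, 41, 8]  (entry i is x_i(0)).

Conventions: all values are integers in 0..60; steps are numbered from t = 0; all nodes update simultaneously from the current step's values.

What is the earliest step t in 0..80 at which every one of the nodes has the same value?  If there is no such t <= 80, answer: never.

Simulating step by step:
t=0: [1, 56, 53, 57, 55, 41, 8]  (not all equal)
t=1: [23, 33, 37, 37, 32, 25, 24]  (not all equal)
t=2: [34, 27, 22, 21, 27, 35, 37]  (not all equal)
t=3: [27, 35, 41, 40, 34, 27, 24]  (not all equal)
t=4: [28, 21, 15, 15, 21, 28, 31]  (not all equal)
t=5: [40, 42, 48, 48, 42, 40, 42]  (not all equal)
t=6: [7, 12, 12, 12, 12, 7, 3]  (not all equal)
t=7: [24, 27, 33, 33, 27, 24, 24]  (not all equal)
t=8: [40, 35, 33, 33, 35, 40, 44]  (not all equal)
t=9: [9, 13, 14, 14, 13, 9, 8]  (not all equal)
t=10: [31, 34, 37, 37, 34, 31, 31]  (not all equal)
t=11: [21, 18, 16, 16, 18, 21, 23]  (not all equal)
t=12: [53, 51, 52, 52, 51, 53, 54]  (not all equal)
t=13: [37, 37, 35, 35, 37, 37, 37]  (not all equal)
t=14: [10, 11, 11, 11, 11, 10, 9]  (not all equal)
t=15: [30, 31, 32, 32, 31, 30, 30]  (not all equal)
t=16: [28, 27, 26, 26, 27, 28, 28]  (not all equal)
t=17: [37, 39, 39, 39, 39, 37, 37]  (not all equal)
t=18: [6, 5, 4, 4, 5, 6, 6]  (not all equal)
t=19: [16, 15, 14, 14, 15, 16, 16]  (not all equal)
t=20: [46, 45, 44, 44, 45, 46, 46]  (not all equal)
t=21: [16, 15, 14, 14, 15, 16, 16]  (not all equal)

Answer: never
Key observation: The state at step 19 reappears at step 21 — the system is in a cycle of period 2 from step 19 on.  No step 0..21 is synchronized, and the cycle repeats forever, so no step up to 80 (or ever) has all nodes equal.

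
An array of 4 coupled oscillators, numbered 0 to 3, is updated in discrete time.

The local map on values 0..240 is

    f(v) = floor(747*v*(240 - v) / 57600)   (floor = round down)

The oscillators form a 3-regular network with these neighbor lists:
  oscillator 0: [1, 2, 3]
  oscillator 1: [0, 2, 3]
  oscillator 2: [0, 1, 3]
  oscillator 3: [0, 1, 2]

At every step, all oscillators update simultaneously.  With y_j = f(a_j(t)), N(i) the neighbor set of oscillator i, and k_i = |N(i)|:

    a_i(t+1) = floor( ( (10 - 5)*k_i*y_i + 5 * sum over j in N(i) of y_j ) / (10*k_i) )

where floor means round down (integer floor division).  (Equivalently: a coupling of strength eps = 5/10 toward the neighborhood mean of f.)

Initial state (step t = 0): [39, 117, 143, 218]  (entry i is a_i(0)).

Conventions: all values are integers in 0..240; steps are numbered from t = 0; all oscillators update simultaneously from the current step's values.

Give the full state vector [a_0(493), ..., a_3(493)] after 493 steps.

Simulating step by step:
t=0: [39, 117, 143, 218]
t=1: [121, 150, 147, 108]
t=2: [182, 178, 179, 181]
t=3: [138, 140, 140, 139]
t=4: [181, 181, 181, 181]
t=5: [138, 138, 138, 138]
t=6: [182, 182, 182, 182]
t=7: [136, 136, 136, 136]
t=8: [183, 183, 183, 183]
t=9: [135, 135, 135, 135]
t=10: [183, 183, 183, 183]

Answer: [135, 135, 135, 135]
Key observation: The state at step 8, [183, 183, 183, 183], reappears at step 10: the system is in a cycle of period 2 from step 8 on.  Therefore the state at step 493 equals the state at step 8 + ((493 - 8) mod 2) = 9, which is [135, 135, 135, 135].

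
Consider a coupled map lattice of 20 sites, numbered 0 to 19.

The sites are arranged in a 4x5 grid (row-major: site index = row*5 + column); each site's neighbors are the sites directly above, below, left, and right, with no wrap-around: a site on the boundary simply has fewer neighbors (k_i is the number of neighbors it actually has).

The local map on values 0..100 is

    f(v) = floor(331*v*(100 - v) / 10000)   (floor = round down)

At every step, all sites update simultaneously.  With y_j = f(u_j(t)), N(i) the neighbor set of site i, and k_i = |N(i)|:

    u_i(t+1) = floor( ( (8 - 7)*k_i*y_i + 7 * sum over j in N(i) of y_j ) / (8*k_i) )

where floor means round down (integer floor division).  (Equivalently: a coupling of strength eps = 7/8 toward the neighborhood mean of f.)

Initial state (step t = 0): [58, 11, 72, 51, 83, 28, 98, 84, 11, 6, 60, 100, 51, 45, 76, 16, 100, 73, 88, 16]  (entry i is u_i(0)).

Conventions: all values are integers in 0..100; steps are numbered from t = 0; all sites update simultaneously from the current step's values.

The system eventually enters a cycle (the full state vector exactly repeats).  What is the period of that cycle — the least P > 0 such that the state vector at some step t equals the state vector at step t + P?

Simulating step by step:
t=0: [58, 11, 72, 51, 83, 28, 98, 84, 11, 6, 60, 100, 51, 45, 76, 16, 100, 73, 88, 16]
t=1: [52, 48, 54, 52, 49, 56, 31, 46, 53, 42, 41, 36, 51, 55, 49, 40, 31, 41, 59, 46]
t=2: [81, 78, 82, 82, 81, 77, 78, 79, 81, 81, 78, 75, 80, 81, 81, 75, 77, 77, 80, 81]
t=3: [56, 51, 52, 49, 49, 54, 57, 51, 50, 50, 60, 56, 55, 50, 50, 57, 60, 54, 52, 50]
t=4: [81, 81, 82, 82, 82, 80, 81, 81, 82, 82, 81, 80, 81, 81, 82, 79, 81, 80, 82, 82]
t=5: [50, 49, 49, 48, 48, 50, 50, 49, 48, 48, 52, 50, 50, 48, 48, 50, 52, 49, 49, 48]
t=6: [82, 82, 82, 82, 82, 82, 82, 82, 82, 82, 82, 82, 82, 82, 82, 82, 82, 82, 82, 82]
t=7: [48, 48, 48, 48, 48, 48, 48, 48, 48, 48, 48, 48, 48, 48, 48, 48, 48, 48, 48, 48]
t=8: [82, 82, 82, 82, 82, 82, 82, 82, 82, 82, 82, 82, 82, 82, 82, 82, 82, 82, 82, 82]

Answer: 2
Key observation: The state at step 6, [82, 82, 82, 82, 82, 82, 82, 82, 82, 82, 82, 82, 82, 82, 82, 82, 82, 82, 82, 82], reappears at step 8 — and no state repeats earlier — so the cycle the system enters has period 2.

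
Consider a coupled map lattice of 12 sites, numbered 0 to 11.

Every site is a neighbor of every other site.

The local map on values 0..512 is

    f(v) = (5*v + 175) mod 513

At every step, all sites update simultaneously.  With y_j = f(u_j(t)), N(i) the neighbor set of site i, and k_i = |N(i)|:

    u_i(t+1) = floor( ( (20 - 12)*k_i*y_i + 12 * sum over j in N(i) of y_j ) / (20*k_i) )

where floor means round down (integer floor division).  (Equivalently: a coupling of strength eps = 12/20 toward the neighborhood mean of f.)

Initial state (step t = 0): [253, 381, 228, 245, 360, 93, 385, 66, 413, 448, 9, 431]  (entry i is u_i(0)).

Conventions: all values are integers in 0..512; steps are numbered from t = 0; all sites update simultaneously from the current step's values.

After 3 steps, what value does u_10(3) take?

Simulating step by step:
t=0: [253, 381, 228, 245, 360, 93, 385, 66, 413, 448, 9, 431]
t=1: [321, 188, 278, 307, 328, 222, 194, 352, 243, 303, 254, 274]
t=2: [220, 168, 146, 196, 232, 226, 178, 274, 263, 189, 282, 139]
t=3: [242, 329, 291, 200, 263, 252, 169, 158, 316, 188, 172, 279]

Answer: u_10(3) = 172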